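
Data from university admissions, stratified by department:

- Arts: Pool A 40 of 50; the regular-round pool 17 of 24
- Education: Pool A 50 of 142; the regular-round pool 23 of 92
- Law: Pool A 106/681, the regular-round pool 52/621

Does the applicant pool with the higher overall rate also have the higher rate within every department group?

Arts: Pool A 40/50 = 80.0%, the regular-round pool 17/24 = 70.8% → Pool A
Education: Pool A 50/142 = 35.2%, the regular-round pool 23/92 = 25.0% → Pool A
Law: Pool A 106/681 = 15.6%, the regular-round pool 52/621 = 8.4% → Pool A
Overall: Pool A 196/873 = 22.5%, the regular-round pool 92/737 = 12.5% → Pool A
Pool A wins overall and in every department group — no reversal.

Yes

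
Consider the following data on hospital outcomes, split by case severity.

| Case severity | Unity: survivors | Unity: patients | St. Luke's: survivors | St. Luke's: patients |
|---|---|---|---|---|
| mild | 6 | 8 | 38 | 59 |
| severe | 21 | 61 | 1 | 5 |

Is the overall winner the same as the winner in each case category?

No

Mild: Unity 6/8 = 75.0%, St. Luke's 38/59 = 64.4% → Unity
Severe: Unity 21/61 = 34.4%, St. Luke's 1/5 = 20.0% → Unity
Overall: Unity 27/69 = 39.1%, St. Luke's 39/64 = 60.9% → St. Luke's
Unity wins each case group but St. Luke's wins overall — the comparison reverses. Unity's patients skew toward severe, which has a lower base rate.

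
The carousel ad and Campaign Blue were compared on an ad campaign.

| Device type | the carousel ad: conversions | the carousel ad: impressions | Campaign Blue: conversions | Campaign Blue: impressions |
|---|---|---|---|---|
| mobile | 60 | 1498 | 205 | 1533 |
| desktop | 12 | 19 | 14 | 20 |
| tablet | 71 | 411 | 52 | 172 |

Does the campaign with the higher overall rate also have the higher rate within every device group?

Mobile: the carousel ad 60/1498 = 4.0%, Campaign Blue 205/1533 = 13.4% → Campaign Blue
Desktop: the carousel ad 12/19 = 63.2%, Campaign Blue 14/20 = 70.0% → Campaign Blue
Tablet: the carousel ad 71/411 = 17.3%, Campaign Blue 52/172 = 30.2% → Campaign Blue
Overall: the carousel ad 143/1928 = 7.4%, Campaign Blue 271/1725 = 15.7% → Campaign Blue
Campaign Blue wins overall and in every device group — no reversal.

Yes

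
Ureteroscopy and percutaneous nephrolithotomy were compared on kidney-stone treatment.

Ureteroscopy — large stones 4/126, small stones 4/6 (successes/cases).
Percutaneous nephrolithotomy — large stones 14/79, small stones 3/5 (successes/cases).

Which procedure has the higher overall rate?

percutaneous nephrolithotomy

Large stones: ureteroscopy 4/126 = 3.2%, percutaneous nephrolithotomy 14/79 = 17.7% → percutaneous nephrolithotomy
Small stones: ureteroscopy 4/6 = 66.7%, percutaneous nephrolithotomy 3/5 = 60.0% → ureteroscopy
Overall: ureteroscopy 8/132 = 6.1%, percutaneous nephrolithotomy 17/84 = 20.2% → percutaneous nephrolithotomy
(Neither sweeps every stone group, but percutaneous nephrolithotomy has the higher pooled rate.)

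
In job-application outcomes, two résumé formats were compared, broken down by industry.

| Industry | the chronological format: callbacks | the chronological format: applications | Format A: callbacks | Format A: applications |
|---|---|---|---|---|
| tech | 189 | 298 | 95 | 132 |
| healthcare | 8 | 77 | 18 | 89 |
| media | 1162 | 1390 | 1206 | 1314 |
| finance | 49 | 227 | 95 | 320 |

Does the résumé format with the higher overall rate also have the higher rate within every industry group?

Tech: the chronological format 189/298 = 63.4%, Format A 95/132 = 72.0% → Format A
Healthcare: the chronological format 8/77 = 10.4%, Format A 18/89 = 20.2% → Format A
Media: the chronological format 1162/1390 = 83.6%, Format A 1206/1314 = 91.8% → Format A
Finance: the chronological format 49/227 = 21.6%, Format A 95/320 = 29.7% → Format A
Overall: the chronological format 1408/1992 = 70.7%, Format A 1414/1855 = 76.2% → Format A
Format A wins overall and in every industry group — no reversal.

Yes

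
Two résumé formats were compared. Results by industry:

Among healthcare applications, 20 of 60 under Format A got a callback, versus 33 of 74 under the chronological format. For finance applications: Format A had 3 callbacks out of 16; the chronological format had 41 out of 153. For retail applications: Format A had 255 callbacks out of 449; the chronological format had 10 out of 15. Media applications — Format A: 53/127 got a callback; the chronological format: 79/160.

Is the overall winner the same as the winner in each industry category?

Healthcare: Format A 20/60 = 33.3%, the chronological format 33/74 = 44.6% → the chronological format
Finance: Format A 3/16 = 18.8%, the chronological format 41/153 = 26.8% → the chronological format
Retail: Format A 255/449 = 56.8%, the chronological format 10/15 = 66.7% → the chronological format
Media: Format A 53/127 = 41.7%, the chronological format 79/160 = 49.4% → the chronological format
Overall: Format A 331/652 = 50.8%, the chronological format 163/402 = 40.5% → Format A
The chronological format wins each industry group but Format A wins overall — the comparison reverses. The chronological format's applications skew toward finance, which has a lower base rate.

No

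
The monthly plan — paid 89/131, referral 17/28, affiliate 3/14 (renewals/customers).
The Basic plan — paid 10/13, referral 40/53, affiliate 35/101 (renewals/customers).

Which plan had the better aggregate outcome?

the monthly plan

Paid: the monthly plan 89/131 = 67.9%, the Basic plan 10/13 = 76.9% → the Basic plan
Referral: the monthly plan 17/28 = 60.7%, the Basic plan 40/53 = 75.5% → the Basic plan
Affiliate: the monthly plan 3/14 = 21.4%, the Basic plan 35/101 = 34.7% → the Basic plan
Overall: the monthly plan 109/173 = 63.0%, the Basic plan 85/167 = 50.9% → the monthly plan
(The Basic plan wins every signup group but the monthly plan wins overall — the Basic plan's customers skew toward the low-rate affiliate group.)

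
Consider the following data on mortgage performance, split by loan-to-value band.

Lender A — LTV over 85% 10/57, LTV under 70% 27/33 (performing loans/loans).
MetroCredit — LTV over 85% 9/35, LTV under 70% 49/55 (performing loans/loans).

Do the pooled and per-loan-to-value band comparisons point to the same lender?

LTV over 85%: Lender A 10/57 = 17.5%, MetroCredit 9/35 = 25.7% → MetroCredit
LTV under 70%: Lender A 27/33 = 81.8%, MetroCredit 49/55 = 89.1% → MetroCredit
Overall: Lender A 37/90 = 41.1%, MetroCredit 58/90 = 64.4% → MetroCredit
MetroCredit wins overall and in every loan-to-value group — no reversal.

Yes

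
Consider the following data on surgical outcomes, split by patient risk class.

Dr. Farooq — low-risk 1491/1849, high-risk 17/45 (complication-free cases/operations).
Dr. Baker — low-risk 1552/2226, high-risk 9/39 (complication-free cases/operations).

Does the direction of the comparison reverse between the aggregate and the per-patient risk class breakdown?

No

Low-risk: Dr. Farooq 1491/1849 = 80.6%, Dr. Baker 1552/2226 = 69.7% → Dr. Farooq
High-risk: Dr. Farooq 17/45 = 37.8%, Dr. Baker 9/39 = 23.1% → Dr. Farooq
Overall: Dr. Farooq 1508/1894 = 79.6%, Dr. Baker 1561/2265 = 68.9% → Dr. Farooq
Dr. Farooq wins overall and in every patient risk group — no reversal.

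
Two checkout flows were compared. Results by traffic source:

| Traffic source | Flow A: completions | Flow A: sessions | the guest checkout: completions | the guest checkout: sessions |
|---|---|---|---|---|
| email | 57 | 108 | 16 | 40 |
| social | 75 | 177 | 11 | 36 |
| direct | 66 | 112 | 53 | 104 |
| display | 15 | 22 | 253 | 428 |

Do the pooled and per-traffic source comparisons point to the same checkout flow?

No

Email: Flow A 57/108 = 52.8%, the guest checkout 16/40 = 40.0% → Flow A
Social: Flow A 75/177 = 42.4%, the guest checkout 11/36 = 30.6% → Flow A
Direct: Flow A 66/112 = 58.9%, the guest checkout 53/104 = 51.0% → Flow A
Display: Flow A 15/22 = 68.2%, the guest checkout 253/428 = 59.1% → Flow A
Overall: Flow A 213/419 = 50.8%, the guest checkout 333/608 = 54.8% → the guest checkout
Flow A wins each traffic group but the guest checkout wins overall — the comparison reverses. Flow A's sessions skew toward social, which has a lower base rate.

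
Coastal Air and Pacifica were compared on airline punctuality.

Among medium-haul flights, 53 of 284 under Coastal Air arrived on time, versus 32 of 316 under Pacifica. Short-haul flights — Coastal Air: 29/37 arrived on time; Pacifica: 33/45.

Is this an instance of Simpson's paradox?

No

Medium-haul: Coastal Air 53/284 = 18.7%, Pacifica 32/316 = 10.1% → Coastal Air
Short-haul: Coastal Air 29/37 = 78.4%, Pacifica 33/45 = 73.3% → Coastal Air
Overall: Coastal Air 82/321 = 25.5%, Pacifica 65/361 = 18.0% → Coastal Air
Coastal Air wins overall and in every route group — no reversal.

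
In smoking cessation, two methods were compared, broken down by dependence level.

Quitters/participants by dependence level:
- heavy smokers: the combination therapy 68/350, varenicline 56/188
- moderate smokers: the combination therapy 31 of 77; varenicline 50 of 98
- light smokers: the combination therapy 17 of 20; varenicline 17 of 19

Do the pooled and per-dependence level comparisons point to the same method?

Heavy smokers: the combination therapy 68/350 = 19.4%, varenicline 56/188 = 29.8% → varenicline
Moderate smokers: the combination therapy 31/77 = 40.3%, varenicline 50/98 = 51.0% → varenicline
Light smokers: the combination therapy 17/20 = 85.0%, varenicline 17/19 = 89.5% → varenicline
Overall: the combination therapy 116/447 = 26.0%, varenicline 123/305 = 40.3% → varenicline
Varenicline wins overall and in every dependence group — no reversal.

Yes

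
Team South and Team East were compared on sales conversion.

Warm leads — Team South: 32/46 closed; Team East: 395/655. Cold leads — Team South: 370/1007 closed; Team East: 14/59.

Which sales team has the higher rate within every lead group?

Warm: Team South 32/46 = 69.6%, Team East 395/655 = 60.3% → Team South
Cold: Team South 370/1007 = 36.7%, Team East 14/59 = 23.7% → Team South
Team South has the higher rate in both groups.

Team South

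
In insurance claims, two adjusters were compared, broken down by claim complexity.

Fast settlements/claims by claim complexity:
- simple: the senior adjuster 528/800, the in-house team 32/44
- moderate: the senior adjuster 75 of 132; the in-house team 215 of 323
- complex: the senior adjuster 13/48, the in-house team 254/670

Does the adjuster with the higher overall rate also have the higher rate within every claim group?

Simple: the senior adjuster 528/800 = 66.0%, the in-house team 32/44 = 72.7% → the in-house team
Moderate: the senior adjuster 75/132 = 56.8%, the in-house team 215/323 = 66.6% → the in-house team
Complex: the senior adjuster 13/48 = 27.1%, the in-house team 254/670 = 37.9% → the in-house team
Overall: the senior adjuster 616/980 = 62.9%, the in-house team 501/1037 = 48.3% → the senior adjuster
The in-house team wins each claim group but the senior adjuster wins overall — the comparison reverses. The in-house team's claims skew toward complex, which has a lower base rate.

No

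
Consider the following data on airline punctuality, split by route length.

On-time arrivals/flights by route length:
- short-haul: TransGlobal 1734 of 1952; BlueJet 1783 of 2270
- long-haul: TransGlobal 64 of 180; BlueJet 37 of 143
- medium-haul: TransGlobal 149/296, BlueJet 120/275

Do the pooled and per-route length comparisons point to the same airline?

Short-haul: TransGlobal 1734/1952 = 88.8%, BlueJet 1783/2270 = 78.5% → TransGlobal
Long-haul: TransGlobal 64/180 = 35.6%, BlueJet 37/143 = 25.9% → TransGlobal
Medium-haul: TransGlobal 149/296 = 50.3%, BlueJet 120/275 = 43.6% → TransGlobal
Overall: TransGlobal 1947/2428 = 80.2%, BlueJet 1940/2688 = 72.2% → TransGlobal
TransGlobal wins overall and in every route group — no reversal.

Yes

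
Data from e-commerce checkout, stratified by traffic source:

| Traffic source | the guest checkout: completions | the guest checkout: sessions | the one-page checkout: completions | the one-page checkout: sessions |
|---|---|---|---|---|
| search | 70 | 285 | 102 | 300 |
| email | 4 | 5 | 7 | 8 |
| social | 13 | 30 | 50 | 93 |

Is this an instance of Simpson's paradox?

Search: the guest checkout 70/285 = 24.6%, the one-page checkout 102/300 = 34.0% → the one-page checkout
Email: the guest checkout 4/5 = 80.0%, the one-page checkout 7/8 = 87.5% → the one-page checkout
Social: the guest checkout 13/30 = 43.3%, the one-page checkout 50/93 = 53.8% → the one-page checkout
Overall: the guest checkout 87/320 = 27.2%, the one-page checkout 159/401 = 39.7% → the one-page checkout
The one-page checkout wins overall and in every traffic group — no reversal.

No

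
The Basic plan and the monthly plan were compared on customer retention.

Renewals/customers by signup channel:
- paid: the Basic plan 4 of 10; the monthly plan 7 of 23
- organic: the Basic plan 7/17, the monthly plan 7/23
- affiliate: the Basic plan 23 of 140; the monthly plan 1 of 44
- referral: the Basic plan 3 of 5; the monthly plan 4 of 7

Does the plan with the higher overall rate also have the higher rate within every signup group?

Yes

Paid: the Basic plan 4/10 = 40.0%, the monthly plan 7/23 = 30.4% → the Basic plan
Organic: the Basic plan 7/17 = 41.2%, the monthly plan 7/23 = 30.4% → the Basic plan
Affiliate: the Basic plan 23/140 = 16.4%, the monthly plan 1/44 = 2.3% → the Basic plan
Referral: the Basic plan 3/5 = 60.0%, the monthly plan 4/7 = 57.1% → the Basic plan
Overall: the Basic plan 37/172 = 21.5%, the monthly plan 19/97 = 19.6% → the Basic plan
The Basic plan wins overall and in every signup group — no reversal.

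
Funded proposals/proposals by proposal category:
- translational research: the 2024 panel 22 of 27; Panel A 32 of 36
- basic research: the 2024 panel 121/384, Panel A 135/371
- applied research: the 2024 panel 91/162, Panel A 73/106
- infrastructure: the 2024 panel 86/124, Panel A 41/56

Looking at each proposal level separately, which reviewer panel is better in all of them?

Panel A

Translational research: the 2024 panel 22/27 = 81.5%, Panel A 32/36 = 88.9% → Panel A
Basic research: the 2024 panel 121/384 = 31.5%, Panel A 135/371 = 36.4% → Panel A
Applied research: the 2024 panel 91/162 = 56.2%, Panel A 73/106 = 68.9% → Panel A
Infrastructure: the 2024 panel 86/124 = 69.4%, Panel A 41/56 = 73.2% → Panel A
Panel A has the higher rate in all 4 groups.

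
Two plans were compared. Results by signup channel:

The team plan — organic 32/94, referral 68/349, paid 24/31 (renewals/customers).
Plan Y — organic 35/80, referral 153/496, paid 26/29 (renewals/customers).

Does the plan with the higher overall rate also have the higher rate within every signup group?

Organic: the team plan 32/94 = 34.0%, Plan Y 35/80 = 43.8% → Plan Y
Referral: the team plan 68/349 = 19.5%, Plan Y 153/496 = 30.8% → Plan Y
Paid: the team plan 24/31 = 77.4%, Plan Y 26/29 = 89.7% → Plan Y
Overall: the team plan 124/474 = 26.2%, Plan Y 214/605 = 35.4% → Plan Y
Plan Y wins overall and in every signup group — no reversal.

Yes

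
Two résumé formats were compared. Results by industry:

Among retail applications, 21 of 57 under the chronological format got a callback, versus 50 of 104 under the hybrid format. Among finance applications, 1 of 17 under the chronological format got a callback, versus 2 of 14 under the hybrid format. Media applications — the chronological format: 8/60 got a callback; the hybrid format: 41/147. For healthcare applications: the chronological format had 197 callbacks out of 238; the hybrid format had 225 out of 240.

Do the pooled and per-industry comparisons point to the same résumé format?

Retail: the chronological format 21/57 = 36.8%, the hybrid format 50/104 = 48.1% → the hybrid format
Finance: the chronological format 1/17 = 5.9%, the hybrid format 2/14 = 14.3% → the hybrid format
Media: the chronological format 8/60 = 13.3%, the hybrid format 41/147 = 27.9% → the hybrid format
Healthcare: the chronological format 197/238 = 82.8%, the hybrid format 225/240 = 93.8% → the hybrid format
Overall: the chronological format 227/372 = 61.0%, the hybrid format 318/505 = 63.0% → the hybrid format
The hybrid format wins overall and in every industry group — no reversal.

Yes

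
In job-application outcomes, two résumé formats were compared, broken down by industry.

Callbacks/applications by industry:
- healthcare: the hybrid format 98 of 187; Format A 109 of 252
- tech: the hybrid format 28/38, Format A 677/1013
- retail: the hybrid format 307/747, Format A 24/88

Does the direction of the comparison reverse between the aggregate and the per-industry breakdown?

Yes

Healthcare: the hybrid format 98/187 = 52.4%, Format A 109/252 = 43.3% → the hybrid format
Tech: the hybrid format 28/38 = 73.7%, Format A 677/1013 = 66.8% → the hybrid format
Retail: the hybrid format 307/747 = 41.1%, Format A 24/88 = 27.3% → the hybrid format
Overall: the hybrid format 433/972 = 44.5%, Format A 810/1353 = 59.9% → Format A
The hybrid format wins each industry group but Format A wins overall — the comparison reverses. The hybrid format's applications skew toward retail, which has a lower base rate.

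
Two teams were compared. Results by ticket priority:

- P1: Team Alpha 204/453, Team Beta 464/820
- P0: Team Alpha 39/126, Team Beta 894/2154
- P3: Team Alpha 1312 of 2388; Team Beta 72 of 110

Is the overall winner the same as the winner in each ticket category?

No

P1: Team Alpha 204/453 = 45.0%, Team Beta 464/820 = 56.6% → Team Beta
P0: Team Alpha 39/126 = 31.0%, Team Beta 894/2154 = 41.5% → Team Beta
P3: Team Alpha 1312/2388 = 54.9%, Team Beta 72/110 = 65.5% → Team Beta
Overall: Team Alpha 1555/2967 = 52.4%, Team Beta 1430/3084 = 46.4% → Team Alpha
Team Beta wins each ticket group but Team Alpha wins overall — the comparison reverses. Team Beta's tickets skew toward P0, which has a lower base rate.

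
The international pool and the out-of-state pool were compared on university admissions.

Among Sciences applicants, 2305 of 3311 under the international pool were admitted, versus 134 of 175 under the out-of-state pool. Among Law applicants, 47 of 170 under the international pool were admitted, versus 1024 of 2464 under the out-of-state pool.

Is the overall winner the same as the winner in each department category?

No

Sciences: the international pool 2305/3311 = 69.6%, the out-of-state pool 134/175 = 76.6% → the out-of-state pool
Law: the international pool 47/170 = 27.6%, the out-of-state pool 1024/2464 = 41.6% → the out-of-state pool
Overall: the international pool 2352/3481 = 67.6%, the out-of-state pool 1158/2639 = 43.9% → the international pool
The out-of-state pool wins each department group but the international pool wins overall — the comparison reverses. The out-of-state pool's applicants skew toward Law, which has a lower base rate.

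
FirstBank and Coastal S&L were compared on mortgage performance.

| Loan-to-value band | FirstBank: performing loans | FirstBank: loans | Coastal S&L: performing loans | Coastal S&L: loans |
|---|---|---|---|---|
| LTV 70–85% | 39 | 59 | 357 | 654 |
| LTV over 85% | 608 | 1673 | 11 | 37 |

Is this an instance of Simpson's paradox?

Yes

LTV 70–85%: FirstBank 39/59 = 66.1%, Coastal S&L 357/654 = 54.6% → FirstBank
LTV over 85%: FirstBank 608/1673 = 36.3%, Coastal S&L 11/37 = 29.7% → FirstBank
Overall: FirstBank 647/1732 = 37.4%, Coastal S&L 368/691 = 53.3% → Coastal S&L
FirstBank wins each loan-to-value group but Coastal S&L wins overall — the comparison reverses. FirstBank's loans skew toward LTV over 85%, which has a lower base rate.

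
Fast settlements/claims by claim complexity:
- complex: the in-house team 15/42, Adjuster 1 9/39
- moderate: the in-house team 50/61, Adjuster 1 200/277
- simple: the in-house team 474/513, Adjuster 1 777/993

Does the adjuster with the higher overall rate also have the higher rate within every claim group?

Yes

Complex: the in-house team 15/42 = 35.7%, Adjuster 1 9/39 = 23.1% → the in-house team
Moderate: the in-house team 50/61 = 82.0%, Adjuster 1 200/277 = 72.2% → the in-house team
Simple: the in-house team 474/513 = 92.4%, Adjuster 1 777/993 = 78.2% → the in-house team
Overall: the in-house team 539/616 = 87.5%, Adjuster 1 986/1309 = 75.3% → the in-house team
The in-house team wins overall and in every claim group — no reversal.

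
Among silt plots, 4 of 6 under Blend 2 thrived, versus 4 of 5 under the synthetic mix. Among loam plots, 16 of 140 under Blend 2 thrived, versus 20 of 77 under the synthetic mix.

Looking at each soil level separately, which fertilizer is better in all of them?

Silt: Blend 2 4/6 = 66.7%, the synthetic mix 4/5 = 80.0% → the synthetic mix
Loam: Blend 2 16/140 = 11.4%, the synthetic mix 20/77 = 26.0% → the synthetic mix
The synthetic mix has the higher rate in both groups.

the synthetic mix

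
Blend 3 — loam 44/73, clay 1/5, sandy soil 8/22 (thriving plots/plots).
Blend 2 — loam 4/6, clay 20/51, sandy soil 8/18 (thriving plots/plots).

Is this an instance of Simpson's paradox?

Yes

Loam: Blend 3 44/73 = 60.3%, Blend 2 4/6 = 66.7% → Blend 2
Clay: Blend 3 1/5 = 20.0%, Blend 2 20/51 = 39.2% → Blend 2
Sandy soil: Blend 3 8/22 = 36.4%, Blend 2 8/18 = 44.4% → Blend 2
Overall: Blend 3 53/100 = 53.0%, Blend 2 32/75 = 42.7% → Blend 3
Blend 2 wins each soil group but Blend 3 wins overall — the comparison reverses. Blend 2's plots skew toward clay, which has a lower base rate.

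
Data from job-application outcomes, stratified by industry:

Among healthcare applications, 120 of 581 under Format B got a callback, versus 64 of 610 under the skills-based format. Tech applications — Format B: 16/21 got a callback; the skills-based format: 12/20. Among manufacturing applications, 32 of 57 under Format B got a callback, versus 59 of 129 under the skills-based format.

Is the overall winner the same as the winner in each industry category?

Yes

Healthcare: Format B 120/581 = 20.7%, the skills-based format 64/610 = 10.5% → Format B
Tech: Format B 16/21 = 76.2%, the skills-based format 12/20 = 60.0% → Format B
Manufacturing: Format B 32/57 = 56.1%, the skills-based format 59/129 = 45.7% → Format B
Overall: Format B 168/659 = 25.5%, the skills-based format 135/759 = 17.8% → Format B
Format B wins overall and in every industry group — no reversal.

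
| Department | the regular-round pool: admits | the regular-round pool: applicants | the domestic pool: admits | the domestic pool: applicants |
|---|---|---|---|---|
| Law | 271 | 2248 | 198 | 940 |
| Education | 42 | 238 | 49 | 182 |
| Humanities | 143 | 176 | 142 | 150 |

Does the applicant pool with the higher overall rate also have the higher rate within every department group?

Yes

Law: the regular-round pool 271/2248 = 12.1%, the domestic pool 198/940 = 21.1% → the domestic pool
Education: the regular-round pool 42/238 = 17.6%, the domestic pool 49/182 = 26.9% → the domestic pool
Humanities: the regular-round pool 143/176 = 81.2%, the domestic pool 142/150 = 94.7% → the domestic pool
Overall: the regular-round pool 456/2662 = 17.1%, the domestic pool 389/1272 = 30.6% → the domestic pool
The domestic pool wins overall and in every department group — no reversal.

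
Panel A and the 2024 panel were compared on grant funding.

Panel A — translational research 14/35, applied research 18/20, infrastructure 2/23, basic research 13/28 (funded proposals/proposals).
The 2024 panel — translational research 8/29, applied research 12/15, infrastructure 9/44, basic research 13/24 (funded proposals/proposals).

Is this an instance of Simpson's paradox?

Translational research: Panel A 14/35 = 40.0%, the 2024 panel 8/29 = 27.6% → Panel A
Applied research: Panel A 18/20 = 90.0%, the 2024 panel 12/15 = 80.0% → Panel A
Infrastructure: Panel A 2/23 = 8.7%, the 2024 panel 9/44 = 20.5% → the 2024 panel
Basic research: Panel A 13/28 = 46.4%, the 2024 panel 13/24 = 54.2% → the 2024 panel
Overall: Panel A 47/106 = 44.3%, the 2024 panel 42/112 = 37.5% → Panel A
Neither sweeps: Panel A wins 2 of 4 groups, the 2024 panel wins 2. Panel A wins overall but not every group — no Simpson reversal.

No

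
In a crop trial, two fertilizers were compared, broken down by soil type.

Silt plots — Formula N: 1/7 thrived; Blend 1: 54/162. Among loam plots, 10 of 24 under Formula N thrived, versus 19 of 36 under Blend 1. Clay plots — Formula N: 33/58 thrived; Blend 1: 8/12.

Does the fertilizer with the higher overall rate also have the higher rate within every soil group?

No

Silt: Formula N 1/7 = 14.3%, Blend 1 54/162 = 33.3% → Blend 1
Loam: Formula N 10/24 = 41.7%, Blend 1 19/36 = 52.8% → Blend 1
Clay: Formula N 33/58 = 56.9%, Blend 1 8/12 = 66.7% → Blend 1
Overall: Formula N 44/89 = 49.4%, Blend 1 81/210 = 38.6% → Formula N
Blend 1 wins each soil group but Formula N wins overall — the comparison reverses. Blend 1's plots skew toward silt, which has a lower base rate.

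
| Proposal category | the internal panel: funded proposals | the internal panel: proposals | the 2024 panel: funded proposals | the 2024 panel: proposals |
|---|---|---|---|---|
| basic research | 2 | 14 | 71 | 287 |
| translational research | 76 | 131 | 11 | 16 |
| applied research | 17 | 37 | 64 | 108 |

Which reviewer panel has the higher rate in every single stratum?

the 2024 panel

Basic research: the internal panel 2/14 = 14.3%, the 2024 panel 71/287 = 24.7% → the 2024 panel
Translational research: the internal panel 76/131 = 58.0%, the 2024 panel 11/16 = 68.8% → the 2024 panel
Applied research: the internal panel 17/37 = 45.9%, the 2024 panel 64/108 = 59.3% → the 2024 panel
The 2024 panel has the higher rate in all 3 groups.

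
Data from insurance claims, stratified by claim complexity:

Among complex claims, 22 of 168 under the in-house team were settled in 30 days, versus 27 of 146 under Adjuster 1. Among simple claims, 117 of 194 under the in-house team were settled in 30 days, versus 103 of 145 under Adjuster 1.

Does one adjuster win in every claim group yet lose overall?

Complex: the in-house team 22/168 = 13.1%, Adjuster 1 27/146 = 18.5% → Adjuster 1
Simple: the in-house team 117/194 = 60.3%, Adjuster 1 103/145 = 71.0% → Adjuster 1
Overall: the in-house team 139/362 = 38.4%, Adjuster 1 130/291 = 44.7% → Adjuster 1
Adjuster 1 wins overall and in every claim group — no reversal.

No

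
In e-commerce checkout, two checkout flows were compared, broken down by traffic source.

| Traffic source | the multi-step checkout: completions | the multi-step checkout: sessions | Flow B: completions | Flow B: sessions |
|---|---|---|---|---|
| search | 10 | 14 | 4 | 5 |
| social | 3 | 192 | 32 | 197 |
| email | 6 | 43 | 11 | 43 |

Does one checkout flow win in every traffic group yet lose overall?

Search: the multi-step checkout 10/14 = 71.4%, Flow B 4/5 = 80.0% → Flow B
Social: the multi-step checkout 3/192 = 1.6%, Flow B 32/197 = 16.2% → Flow B
Email: the multi-step checkout 6/43 = 14.0%, Flow B 11/43 = 25.6% → Flow B
Overall: the multi-step checkout 19/249 = 7.6%, Flow B 47/245 = 19.2% → Flow B
Flow B wins overall and in every traffic group — no reversal.

No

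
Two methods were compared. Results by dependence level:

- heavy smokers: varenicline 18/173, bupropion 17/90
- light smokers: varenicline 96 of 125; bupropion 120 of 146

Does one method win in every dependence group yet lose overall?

No

Heavy smokers: varenicline 18/173 = 10.4%, bupropion 17/90 = 18.9% → bupropion
Light smokers: varenicline 96/125 = 76.8%, bupropion 120/146 = 82.2% → bupropion
Overall: varenicline 114/298 = 38.3%, bupropion 137/236 = 58.1% → bupropion
Bupropion wins overall and in every dependence group — no reversal.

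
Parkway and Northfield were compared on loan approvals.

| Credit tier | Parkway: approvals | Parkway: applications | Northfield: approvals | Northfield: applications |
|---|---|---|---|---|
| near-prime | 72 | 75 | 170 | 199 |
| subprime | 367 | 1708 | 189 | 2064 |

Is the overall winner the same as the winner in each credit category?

Yes

Near-prime: Parkway 72/75 = 96.0%, Northfield 170/199 = 85.4% → Parkway
Subprime: Parkway 367/1708 = 21.5%, Northfield 189/2064 = 9.2% → Parkway
Overall: Parkway 439/1783 = 24.6%, Northfield 359/2263 = 15.9% → Parkway
Parkway wins overall and in every credit group — no reversal.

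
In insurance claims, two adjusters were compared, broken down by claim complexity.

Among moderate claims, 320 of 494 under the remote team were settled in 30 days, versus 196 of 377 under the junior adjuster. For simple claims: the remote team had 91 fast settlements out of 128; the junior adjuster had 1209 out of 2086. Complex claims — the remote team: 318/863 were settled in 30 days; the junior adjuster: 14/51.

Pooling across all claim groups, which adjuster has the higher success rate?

the junior adjuster

Moderate: the remote team 320/494 = 64.8%, the junior adjuster 196/377 = 52.0% → the remote team
Simple: the remote team 91/128 = 71.1%, the junior adjuster 1209/2086 = 58.0% → the remote team
Complex: the remote team 318/863 = 36.8%, the junior adjuster 14/51 = 27.5% → the remote team
Overall: the remote team 729/1485 = 49.1%, the junior adjuster 1419/2514 = 56.4% → the junior adjuster
(The remote team wins every claim group but the junior adjuster wins overall — the remote team's claims skew toward the low-rate complex group.)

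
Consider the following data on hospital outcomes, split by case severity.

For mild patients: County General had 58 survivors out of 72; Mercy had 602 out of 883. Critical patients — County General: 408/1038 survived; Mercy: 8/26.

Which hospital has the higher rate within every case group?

Mild: County General 58/72 = 80.6%, Mercy 602/883 = 68.2% → County General
Critical: County General 408/1038 = 39.3%, Mercy 8/26 = 30.8% → County General
County General has the higher rate in both groups.

County General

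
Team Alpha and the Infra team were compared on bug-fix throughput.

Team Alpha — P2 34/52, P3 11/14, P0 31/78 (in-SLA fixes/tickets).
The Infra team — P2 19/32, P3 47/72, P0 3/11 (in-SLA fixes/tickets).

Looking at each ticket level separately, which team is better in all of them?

P2: Team Alpha 34/52 = 65.4%, the Infra team 19/32 = 59.4% → Team Alpha
P3: Team Alpha 11/14 = 78.6%, the Infra team 47/72 = 65.3% → Team Alpha
P0: Team Alpha 31/78 = 39.7%, the Infra team 3/11 = 27.3% → Team Alpha
Team Alpha has the higher rate in all 3 groups.

Team Alpha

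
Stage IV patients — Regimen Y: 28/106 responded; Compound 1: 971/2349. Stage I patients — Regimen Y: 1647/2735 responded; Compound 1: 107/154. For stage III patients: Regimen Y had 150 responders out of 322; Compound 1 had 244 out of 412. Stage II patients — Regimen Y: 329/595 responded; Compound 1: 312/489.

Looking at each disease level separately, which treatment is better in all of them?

Stage IV: Regimen Y 28/106 = 26.4%, Compound 1 971/2349 = 41.3% → Compound 1
Stage I: Regimen Y 1647/2735 = 60.2%, Compound 1 107/154 = 69.5% → Compound 1
Stage III: Regimen Y 150/322 = 46.6%, Compound 1 244/412 = 59.2% → Compound 1
Stage II: Regimen Y 329/595 = 55.3%, Compound 1 312/489 = 63.8% → Compound 1
Compound 1 has the higher rate in all 4 groups.

Compound 1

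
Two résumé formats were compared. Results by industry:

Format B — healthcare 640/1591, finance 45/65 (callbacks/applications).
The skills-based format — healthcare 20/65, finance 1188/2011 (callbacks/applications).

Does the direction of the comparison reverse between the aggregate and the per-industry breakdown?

Yes

Healthcare: Format B 640/1591 = 40.2%, the skills-based format 20/65 = 30.8% → Format B
Finance: Format B 45/65 = 69.2%, the skills-based format 1188/2011 = 59.1% → Format B
Overall: Format B 685/1656 = 41.4%, the skills-based format 1208/2076 = 58.2% → the skills-based format
Format B wins each industry group but the skills-based format wins overall — the comparison reverses. Format B's applications skew toward healthcare, which has a lower base rate.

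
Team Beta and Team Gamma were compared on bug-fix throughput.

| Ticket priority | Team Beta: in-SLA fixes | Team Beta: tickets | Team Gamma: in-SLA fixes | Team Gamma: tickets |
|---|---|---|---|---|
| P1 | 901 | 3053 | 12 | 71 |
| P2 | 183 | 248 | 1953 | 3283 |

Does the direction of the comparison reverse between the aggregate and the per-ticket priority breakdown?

P1: Team Beta 901/3053 = 29.5%, Team Gamma 12/71 = 16.9% → Team Beta
P2: Team Beta 183/248 = 73.8%, Team Gamma 1953/3283 = 59.5% → Team Beta
Overall: Team Beta 1084/3301 = 32.8%, Team Gamma 1965/3354 = 58.6% → Team Gamma
Team Beta wins each ticket group but Team Gamma wins overall — the comparison reverses. Team Beta's tickets skew toward P1, which has a lower base rate.

Yes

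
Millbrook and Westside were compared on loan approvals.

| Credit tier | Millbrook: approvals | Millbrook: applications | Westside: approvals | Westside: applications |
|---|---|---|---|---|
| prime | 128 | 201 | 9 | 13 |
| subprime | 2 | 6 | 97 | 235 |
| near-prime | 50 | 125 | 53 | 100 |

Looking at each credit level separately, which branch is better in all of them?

Westside

Prime: Millbrook 128/201 = 63.7%, Westside 9/13 = 69.2% → Westside
Subprime: Millbrook 2/6 = 33.3%, Westside 97/235 = 41.3% → Westside
Near-prime: Millbrook 50/125 = 40.0%, Westside 53/100 = 53.0% → Westside
Westside has the higher rate in all 3 groups.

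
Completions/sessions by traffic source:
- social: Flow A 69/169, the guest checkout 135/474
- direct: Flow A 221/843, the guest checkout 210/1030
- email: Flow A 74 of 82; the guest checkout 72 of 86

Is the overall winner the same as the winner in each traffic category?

Social: Flow A 69/169 = 40.8%, the guest checkout 135/474 = 28.5% → Flow A
Direct: Flow A 221/843 = 26.2%, the guest checkout 210/1030 = 20.4% → Flow A
Email: Flow A 74/82 = 90.2%, the guest checkout 72/86 = 83.7% → Flow A
Overall: Flow A 364/1094 = 33.3%, the guest checkout 417/1590 = 26.2% → Flow A
Flow A wins overall and in every traffic group — no reversal.

Yes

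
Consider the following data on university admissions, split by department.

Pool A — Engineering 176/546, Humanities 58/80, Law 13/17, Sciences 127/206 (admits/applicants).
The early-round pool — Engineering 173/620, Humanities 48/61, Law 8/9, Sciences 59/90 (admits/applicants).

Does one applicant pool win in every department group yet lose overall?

Engineering: Pool A 176/546 = 32.2%, the early-round pool 173/620 = 27.9% → Pool A
Humanities: Pool A 58/80 = 72.5%, the early-round pool 48/61 = 78.7% → the early-round pool
Law: Pool A 13/17 = 76.5%, the early-round pool 8/9 = 88.9% → the early-round pool
Sciences: Pool A 127/206 = 61.7%, the early-round pool 59/90 = 65.6% → the early-round pool
Overall: Pool A 374/849 = 44.1%, the early-round pool 288/780 = 36.9% → Pool A
Neither sweeps: Pool A wins 1 of 4 groups, the early-round pool wins 3. Pool A wins overall but not every group — no Simpson reversal.

No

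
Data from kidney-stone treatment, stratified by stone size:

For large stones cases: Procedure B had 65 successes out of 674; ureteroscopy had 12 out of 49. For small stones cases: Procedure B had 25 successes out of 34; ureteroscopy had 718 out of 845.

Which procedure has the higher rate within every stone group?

ureteroscopy

Large stones: Procedure B 65/674 = 9.6%, ureteroscopy 12/49 = 24.5% → ureteroscopy
Small stones: Procedure B 25/34 = 73.5%, ureteroscopy 718/845 = 85.0% → ureteroscopy
Ureteroscopy has the higher rate in both groups.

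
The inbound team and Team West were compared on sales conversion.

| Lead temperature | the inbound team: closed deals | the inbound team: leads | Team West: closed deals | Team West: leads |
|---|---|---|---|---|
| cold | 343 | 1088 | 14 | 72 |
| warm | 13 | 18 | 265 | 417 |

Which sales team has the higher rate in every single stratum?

the inbound team

Cold: the inbound team 343/1088 = 31.5%, Team West 14/72 = 19.4% → the inbound team
Warm: the inbound team 13/18 = 72.2%, Team West 265/417 = 63.5% → the inbound team
The inbound team has the higher rate in both groups.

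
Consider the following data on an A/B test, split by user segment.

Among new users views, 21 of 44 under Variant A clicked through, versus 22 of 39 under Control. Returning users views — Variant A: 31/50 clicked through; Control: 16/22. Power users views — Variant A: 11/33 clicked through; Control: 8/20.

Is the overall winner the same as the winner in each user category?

Yes

New users: Variant A 21/44 = 47.7%, Control 22/39 = 56.4% → Control
Returning users: Variant A 31/50 = 62.0%, Control 16/22 = 72.7% → Control
Power users: Variant A 11/33 = 33.3%, Control 8/20 = 40.0% → Control
Overall: Variant A 63/127 = 49.6%, Control 46/81 = 56.8% → Control
Control wins overall and in every user group — no reversal.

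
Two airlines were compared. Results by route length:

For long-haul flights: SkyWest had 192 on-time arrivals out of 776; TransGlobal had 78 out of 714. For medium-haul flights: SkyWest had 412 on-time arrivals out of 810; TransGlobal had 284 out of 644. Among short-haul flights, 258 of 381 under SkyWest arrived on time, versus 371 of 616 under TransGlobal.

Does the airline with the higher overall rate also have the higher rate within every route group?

Long-haul: SkyWest 192/776 = 24.7%, TransGlobal 78/714 = 10.9% → SkyWest
Medium-haul: SkyWest 412/810 = 50.9%, TransGlobal 284/644 = 44.1% → SkyWest
Short-haul: SkyWest 258/381 = 67.7%, TransGlobal 371/616 = 60.2% → SkyWest
Overall: SkyWest 862/1967 = 43.8%, TransGlobal 733/1974 = 37.1% → SkyWest
SkyWest wins overall and in every route group — no reversal.

Yes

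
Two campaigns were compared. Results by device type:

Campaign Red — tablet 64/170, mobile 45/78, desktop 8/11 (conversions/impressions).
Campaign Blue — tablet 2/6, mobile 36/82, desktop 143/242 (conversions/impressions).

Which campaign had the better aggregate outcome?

Tablet: Campaign Red 64/170 = 37.6%, Campaign Blue 2/6 = 33.3% → Campaign Red
Mobile: Campaign Red 45/78 = 57.7%, Campaign Blue 36/82 = 43.9% → Campaign Red
Desktop: Campaign Red 8/11 = 72.7%, Campaign Blue 143/242 = 59.1% → Campaign Red
Overall: Campaign Red 117/259 = 45.2%, Campaign Blue 181/330 = 54.8% → Campaign Blue
(Campaign Red wins every device group but Campaign Blue wins overall — Campaign Red's impressions skew toward the low-rate tablet group.)

Campaign Blue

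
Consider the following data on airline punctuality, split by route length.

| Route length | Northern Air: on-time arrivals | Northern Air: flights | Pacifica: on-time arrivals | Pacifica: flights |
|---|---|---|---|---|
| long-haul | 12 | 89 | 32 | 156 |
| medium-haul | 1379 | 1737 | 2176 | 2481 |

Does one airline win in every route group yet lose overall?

No

Long-haul: Northern Air 12/89 = 13.5%, Pacifica 32/156 = 20.5% → Pacifica
Medium-haul: Northern Air 1379/1737 = 79.4%, Pacifica 2176/2481 = 87.7% → Pacifica
Overall: Northern Air 1391/1826 = 76.2%, Pacifica 2208/2637 = 83.7% → Pacifica
Pacifica wins overall and in every route group — no reversal.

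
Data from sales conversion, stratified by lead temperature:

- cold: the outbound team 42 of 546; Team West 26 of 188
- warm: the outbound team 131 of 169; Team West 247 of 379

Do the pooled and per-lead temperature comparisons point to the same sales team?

Cold: the outbound team 42/546 = 7.7%, Team West 26/188 = 13.8% → Team West
Warm: the outbound team 131/169 = 77.5%, Team West 247/379 = 65.2% → the outbound team
Overall: the outbound team 173/715 = 24.2%, Team West 273/567 = 48.1% → Team West
Neither sweeps: the outbound team wins 1 of 2 groups, Team West wins 1. Team West wins overall but not every group — no Simpson reversal.

No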